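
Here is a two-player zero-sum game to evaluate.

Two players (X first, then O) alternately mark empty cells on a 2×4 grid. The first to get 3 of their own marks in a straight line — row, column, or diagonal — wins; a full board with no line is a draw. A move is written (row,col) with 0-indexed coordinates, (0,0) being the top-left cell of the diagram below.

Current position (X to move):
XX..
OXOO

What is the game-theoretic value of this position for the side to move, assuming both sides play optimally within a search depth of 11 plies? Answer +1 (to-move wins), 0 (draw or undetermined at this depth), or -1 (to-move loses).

value(XX../OXOO, X) = +1

[XX../OXOO] X move#1: (0,2):+1/XXX./OXOO*, (0,3):+0/XX.X/OXOO
[XXX./OXOO] end (terminal -1, O#2); searched XX../OXOO to 11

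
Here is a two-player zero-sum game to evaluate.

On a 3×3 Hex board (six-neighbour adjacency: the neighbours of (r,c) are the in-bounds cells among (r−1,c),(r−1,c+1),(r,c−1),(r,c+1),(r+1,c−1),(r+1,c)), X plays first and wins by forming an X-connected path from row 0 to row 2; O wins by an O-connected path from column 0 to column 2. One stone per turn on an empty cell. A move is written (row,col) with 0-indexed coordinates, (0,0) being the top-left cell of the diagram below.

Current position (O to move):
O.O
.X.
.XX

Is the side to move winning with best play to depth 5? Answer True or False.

p1 O@[O.O/.X./.XX]: (0,1)[OOO/.X./.XX]+1* (1,0)[O.O/OX./.XX]-1 (1,2)[O.O/.XO/.XX]-1 (2,0)[O.O/.X./OXX]-1
p2 X@[OOO/.X./.XX] terminal -1; root [O.O/.X./.XX] d5

O winning at [O.O/.X./.XX]: True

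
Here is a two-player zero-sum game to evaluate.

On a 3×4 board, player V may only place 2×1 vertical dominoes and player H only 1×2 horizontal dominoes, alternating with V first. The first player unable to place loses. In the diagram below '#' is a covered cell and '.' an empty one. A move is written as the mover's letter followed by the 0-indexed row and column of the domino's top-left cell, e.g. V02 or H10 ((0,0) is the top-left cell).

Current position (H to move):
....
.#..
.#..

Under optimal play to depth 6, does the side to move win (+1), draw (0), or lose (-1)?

value(..../.#../.#.., H) = +1

[..../.#../.#..] H move#1: H00:-1/##../.#../.#.., H01:-1/.##./.#../.#.., H02:-1/..##/.#../.#.., H12:+1/..../.###/.#..*, H22:-1/..../.#../.###
[..../.###/.#..] V move#2: V00:-1/#.../####/.#..*, V10:-1/..../####/##..
[#.../####/.#..] H move#3: H01:+1/###./####/.#..*, H02:+1/#.##/####/.#.., H22:+1/#.../####/.###
[###./####/.#..] end (terminal -1, V#4); searched ..../.#../.#.. to 6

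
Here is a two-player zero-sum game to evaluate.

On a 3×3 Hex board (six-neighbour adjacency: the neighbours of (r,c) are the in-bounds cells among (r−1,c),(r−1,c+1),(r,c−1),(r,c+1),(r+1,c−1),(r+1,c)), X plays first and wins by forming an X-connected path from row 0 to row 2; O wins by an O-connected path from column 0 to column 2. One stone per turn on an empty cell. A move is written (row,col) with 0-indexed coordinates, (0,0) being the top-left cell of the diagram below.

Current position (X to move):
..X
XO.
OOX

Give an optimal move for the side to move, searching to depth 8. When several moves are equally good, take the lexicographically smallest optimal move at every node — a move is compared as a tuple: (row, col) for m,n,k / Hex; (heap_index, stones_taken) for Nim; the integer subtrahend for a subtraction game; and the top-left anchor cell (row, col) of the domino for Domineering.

[..X/XO./OOX] X move#1: (0,0):-1/X.X/XO./OOX, (0,1):-1/.XX/XO./OOX, (1,2):+1/..X/XOX/OOX*
[..X/XOX/OOX] end (terminal -1, O#2); searched ..X/XO./OOX to 8

X's best at [..X/XO./OOX]: (1,2)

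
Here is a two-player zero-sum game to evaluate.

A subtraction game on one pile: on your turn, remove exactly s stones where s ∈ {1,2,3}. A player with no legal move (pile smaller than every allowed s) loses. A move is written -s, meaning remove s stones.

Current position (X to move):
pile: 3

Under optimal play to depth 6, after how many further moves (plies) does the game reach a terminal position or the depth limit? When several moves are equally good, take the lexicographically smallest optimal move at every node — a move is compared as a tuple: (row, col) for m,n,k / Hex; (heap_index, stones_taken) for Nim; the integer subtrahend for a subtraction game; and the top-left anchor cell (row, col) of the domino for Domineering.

PV length from [3]: 1 ply

ply 1, X at 3 | -1=-1→2; -2=-1→1; -3=+1→0*
ply 2: 0 is terminal -1 (O); from 3 depth 6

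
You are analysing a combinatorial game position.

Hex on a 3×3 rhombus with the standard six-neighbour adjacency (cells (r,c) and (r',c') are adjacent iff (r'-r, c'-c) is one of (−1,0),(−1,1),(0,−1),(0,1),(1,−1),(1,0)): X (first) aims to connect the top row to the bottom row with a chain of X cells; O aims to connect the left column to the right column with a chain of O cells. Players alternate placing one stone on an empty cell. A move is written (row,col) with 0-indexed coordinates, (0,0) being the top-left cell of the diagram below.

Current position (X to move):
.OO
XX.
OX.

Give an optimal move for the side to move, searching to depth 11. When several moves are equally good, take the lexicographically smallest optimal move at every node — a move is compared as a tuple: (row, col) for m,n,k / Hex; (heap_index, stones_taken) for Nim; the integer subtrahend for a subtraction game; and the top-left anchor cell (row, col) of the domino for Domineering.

[.OO/XX./OX.] X move#1: (0,0):+1/XOO/XX./OX.*, (1,2):-1/.OO/XXX/OX., (2,2):-1/.OO/XX./OXX
[XOO/XX./OX.] end (terminal -1, O#2); searched .OO/XX./OX. to 11

X's best at [.OO/XX./OX.]: (0,0)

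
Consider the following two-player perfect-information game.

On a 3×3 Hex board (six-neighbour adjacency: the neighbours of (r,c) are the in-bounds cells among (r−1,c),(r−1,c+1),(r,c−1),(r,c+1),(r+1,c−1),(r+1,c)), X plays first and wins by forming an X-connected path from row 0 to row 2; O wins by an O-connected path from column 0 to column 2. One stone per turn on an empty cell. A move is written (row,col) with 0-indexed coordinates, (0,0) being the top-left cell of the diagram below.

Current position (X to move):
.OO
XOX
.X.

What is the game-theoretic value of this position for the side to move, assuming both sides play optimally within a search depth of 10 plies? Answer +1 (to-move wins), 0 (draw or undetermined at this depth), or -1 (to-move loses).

value(.OO/XOX/.X., X) = -1

[.OO/XOX/.X.] X move#1: (0,0):-1/XOO/XOX/.X.*, (2,0):-1/.OO/XOX/XX., (2,2):-1/.OO/XOX/.XX
[XOO/XOX/.X.] O move#2: (2,0):+1/XOO/XOX/OX.*, (2,2):-1/XOO/XOX/.XO
[XOO/XOX/OX.] end (terminal -1, X#3); searched .OO/XOX/.X. to 10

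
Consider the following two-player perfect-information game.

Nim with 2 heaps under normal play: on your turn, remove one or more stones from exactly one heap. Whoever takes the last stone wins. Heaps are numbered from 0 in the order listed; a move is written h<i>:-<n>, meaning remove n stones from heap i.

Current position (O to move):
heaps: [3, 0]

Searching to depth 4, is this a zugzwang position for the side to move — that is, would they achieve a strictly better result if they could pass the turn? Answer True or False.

zugzwang((3,0), O) = False

[(3,0)] O move#1: h0:-1:-1/(2,0), h0:-2:-1/(1,0), h0:-3:+1/(0,0)*
[(0,0)] end (terminal -1, X#2); searched (3,0) to 4
suppose O passes — search the same position with X to move:
pass> [(3,0)] X move#1: h0:-1:-1/(2,0), h0:-2:-1/(1,0), h0:-3:+1/(0,0)*
pass> [(0,0)] end (terminal -1, O#2); searched (3,0) to 4
for O: play +1, pass -1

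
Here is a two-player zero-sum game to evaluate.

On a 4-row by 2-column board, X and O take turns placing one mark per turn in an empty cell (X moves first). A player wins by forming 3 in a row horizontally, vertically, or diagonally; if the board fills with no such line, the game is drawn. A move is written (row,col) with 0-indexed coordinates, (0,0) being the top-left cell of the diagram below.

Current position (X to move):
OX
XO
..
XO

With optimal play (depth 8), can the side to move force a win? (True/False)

p1 X@[OX/XO/../XO]: (2,0)[OX/XO/X./XO]+1* (2,1)[OX/XO/.X/XO]+0
p2 O@[OX/XO/X./XO] terminal -1; root [OX/XO/../XO] d8

X winning at [OX/XO/../XO]: True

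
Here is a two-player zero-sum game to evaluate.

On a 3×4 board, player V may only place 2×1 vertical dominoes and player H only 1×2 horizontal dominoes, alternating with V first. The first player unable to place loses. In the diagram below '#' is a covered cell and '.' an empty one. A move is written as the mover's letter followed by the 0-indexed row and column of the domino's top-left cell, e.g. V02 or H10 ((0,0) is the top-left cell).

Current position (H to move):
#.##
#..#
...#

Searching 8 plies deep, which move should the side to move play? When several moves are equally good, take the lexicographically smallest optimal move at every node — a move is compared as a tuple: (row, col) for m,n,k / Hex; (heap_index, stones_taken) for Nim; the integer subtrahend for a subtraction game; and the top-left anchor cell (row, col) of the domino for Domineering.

[#.##/#..#/...#] H move#1: H11:+1/#.##/####/...#*, H20:-1/#.##/#..#/##.#, H21:-1/#.##/#..#/.###
[#.##/####/...#] end (terminal -1, V#2); searched #.##/#..#/...# to 8

H's best at [#.##/#..#/...#]: H11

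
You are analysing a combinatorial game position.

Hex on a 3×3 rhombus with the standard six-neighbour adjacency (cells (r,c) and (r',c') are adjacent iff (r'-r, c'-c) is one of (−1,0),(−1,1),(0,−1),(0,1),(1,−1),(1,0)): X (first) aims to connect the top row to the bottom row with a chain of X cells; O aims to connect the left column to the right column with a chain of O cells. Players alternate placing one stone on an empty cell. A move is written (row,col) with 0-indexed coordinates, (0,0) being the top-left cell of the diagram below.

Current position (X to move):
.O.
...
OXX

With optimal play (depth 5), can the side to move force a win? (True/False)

X winning at [.O./.../OXX]: True

[.O./.../OXX] X move#1: (0,0):-1/XO./.../OXX, (0,2):+1/.OX/.../OXX*, (1,0):-1/.O./X../OXX, (1,1):-1/.O./.X./OXX, (1,2):-1/.O./..X/OXX
[.OX/.../OXX] O move#2: (0,0):-1/OOX/.../OXX*, (1,0):-1/.OX/O../OXX, (1,1):-1/.OX/.O./OXX, (1,2):-1/.OX/..O/OXX
[OOX/.../OXX] X move#3: (1,0):+1/OOX/X../OXX*, (1,1):+1/OOX/.X./OXX, (1,2):+1/OOX/..X/OXX
[OOX/X../OXX] O move#4: (1,1):-1/OOX/XO./OXX*, (1,2):-1/OOX/X.O/OXX
[OOX/XO./OXX] X move#5: (1,2):+1/OOX/XOX/OXX*
[OOX/XOX/OXX] end (terminal -1, O#6); searched .O./.../OXX to 5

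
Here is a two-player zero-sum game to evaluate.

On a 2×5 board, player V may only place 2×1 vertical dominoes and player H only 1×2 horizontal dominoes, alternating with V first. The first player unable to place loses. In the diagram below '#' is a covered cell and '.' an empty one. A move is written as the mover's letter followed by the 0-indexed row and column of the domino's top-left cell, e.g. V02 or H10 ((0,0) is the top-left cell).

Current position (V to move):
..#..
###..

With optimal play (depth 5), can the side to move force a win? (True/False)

[..#../###..] V move#1: V03:+1/..##./####.*, V04:+1/..#.#/###.#
[..##./####.] H move#2: H00:-1/####./####.*
[####./####.] V move#3: V04:+1/#####/#####*
[#####/#####] end (terminal -1, H#4); searched ..#../###.. to 5

V winning at [..#../###..]: True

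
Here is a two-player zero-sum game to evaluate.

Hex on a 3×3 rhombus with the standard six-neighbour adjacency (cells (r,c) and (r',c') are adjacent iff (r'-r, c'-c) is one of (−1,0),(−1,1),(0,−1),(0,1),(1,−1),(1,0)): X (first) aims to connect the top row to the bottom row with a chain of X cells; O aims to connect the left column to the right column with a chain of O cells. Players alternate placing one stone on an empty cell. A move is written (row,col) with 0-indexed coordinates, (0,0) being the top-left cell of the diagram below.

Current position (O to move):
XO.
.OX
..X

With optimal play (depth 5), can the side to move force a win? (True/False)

p1 O@[XO./.OX/..X]: (0,2)[XOO/.OX/..X]+1* (1,0)[XO./OOX/..X]-1 (2,0)[XO./.OX/O.X]-1 (2,1)[XO./.OX/.OX]-1
p2 X@[XOO/.OX/..X]: (1,0)[XOO/XOX/..X]-1* (2,0)[XOO/.OX/X.X]-1 (2,1)[XOO/.OX/.XX]-1
p3 O@[XOO/XOX/..X]: (2,0)[XOO/XOX/O.X]+1* (2,1)[XOO/XOX/.OX]-1
p4 X@[XOO/XOX/O.X] terminal -1; root [XO./.OX/..X] d5

O winning at [XO./.OX/..X]: True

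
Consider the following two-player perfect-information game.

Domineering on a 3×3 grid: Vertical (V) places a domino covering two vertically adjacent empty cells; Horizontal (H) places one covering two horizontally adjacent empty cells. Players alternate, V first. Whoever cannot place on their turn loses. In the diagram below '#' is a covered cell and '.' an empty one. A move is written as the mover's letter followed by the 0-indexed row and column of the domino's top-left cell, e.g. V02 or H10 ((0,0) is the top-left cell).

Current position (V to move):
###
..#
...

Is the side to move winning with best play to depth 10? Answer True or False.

V winning at [###/..#/...]: True

[###/..#/...] V move#1: V10:-1/###/#.#/#.., V11:+1/###/.##/.#.*
[###/.##/.#.] end (terminal -1, H#2); searched ###/..#/... to 10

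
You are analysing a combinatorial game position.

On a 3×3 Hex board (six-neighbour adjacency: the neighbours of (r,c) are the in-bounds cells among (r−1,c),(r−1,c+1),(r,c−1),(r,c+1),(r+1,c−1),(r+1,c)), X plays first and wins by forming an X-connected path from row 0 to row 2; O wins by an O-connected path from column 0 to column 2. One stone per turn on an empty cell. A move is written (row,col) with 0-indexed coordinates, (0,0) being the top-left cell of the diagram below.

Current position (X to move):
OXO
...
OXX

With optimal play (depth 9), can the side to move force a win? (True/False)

ply 1, X at OXO/.../OXX | (1,0)=-1→OXO/X../OXX; (1,1)=+1→OXO/.X./OXX*; (1,2)=-1→OXO/..X/OXX
ply 2: OXO/.X./OXX is terminal -1 (O); from OXO/.../OXX depth 9

X winning at [OXO/.../OXX]: True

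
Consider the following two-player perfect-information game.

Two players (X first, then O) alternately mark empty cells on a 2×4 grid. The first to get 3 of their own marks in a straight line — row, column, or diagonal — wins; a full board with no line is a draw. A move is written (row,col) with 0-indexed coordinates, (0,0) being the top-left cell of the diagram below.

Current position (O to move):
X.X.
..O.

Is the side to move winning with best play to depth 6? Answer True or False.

O winning at [X.X./..O.]: False

ply 1, O at X.X./..O. | (0,1)=+0→XOX./..O.*; (0,3)=-1→X.XO/..O.; (1,0)=-1→X.X./O.O.; (1,1)=-1→X.X./.OO.; (1,3)=-1→X.X./..OO
ply 2, X at XOX./..O. | (0,3)=-1→XOXX/..O.; (1,0)=+0→XOX./X.O.*; (1,1)=+0→XOX./.XO.; (1,3)=+0→XOX./..OX
ply 3, O at XOX./X.O. | (0,3)=+0→XOXO/X.O.*; (1,1)=+0→XOX./XOO.; (1,3)=+0→XOX./X.OO
ply 4, X at XOXO/X.O. | (1,1)=+0→XOXO/XXO.*; (1,3)=+0→XOXO/X.OX
ply 5, O at XOXO/XXO. | (1,3)=+0→XOXO/XXOO*
ply 6: XOXO/XXOO is terminal +0 (X); from X.X./..O. depth 6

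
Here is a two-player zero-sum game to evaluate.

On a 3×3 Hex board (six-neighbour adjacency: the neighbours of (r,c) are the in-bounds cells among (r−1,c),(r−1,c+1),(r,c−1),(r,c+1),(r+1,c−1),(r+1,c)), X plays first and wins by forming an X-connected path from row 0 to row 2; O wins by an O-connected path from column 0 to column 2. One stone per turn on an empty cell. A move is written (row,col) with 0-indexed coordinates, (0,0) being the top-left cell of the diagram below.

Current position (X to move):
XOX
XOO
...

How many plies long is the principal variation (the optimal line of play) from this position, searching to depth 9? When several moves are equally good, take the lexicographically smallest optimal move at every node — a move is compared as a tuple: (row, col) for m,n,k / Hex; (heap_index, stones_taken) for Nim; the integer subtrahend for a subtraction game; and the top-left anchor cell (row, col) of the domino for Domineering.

p1 X@[XOX/XOO/...]: (2,0)[XOX/XOO/X..]+1* (2,1)[XOX/XOO/.X.]-1 (2,2)[XOX/XOO/..X]-1
p2 O@[XOX/XOO/X..] terminal -1; root [XOX/XOO/...] d9

PV length from [XOX/XOO/...]: 1 ply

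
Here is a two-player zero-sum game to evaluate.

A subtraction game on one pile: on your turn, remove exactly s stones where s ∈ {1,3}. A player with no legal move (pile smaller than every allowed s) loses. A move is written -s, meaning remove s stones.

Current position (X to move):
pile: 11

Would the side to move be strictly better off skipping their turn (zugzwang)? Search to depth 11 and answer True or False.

ply 1, X at 11 | -1=+1→10*; -3=+1→8
ply 2, O at 10 | -1=-1→9*; -3=-1→7
ply 3, X at 9 | -1=+1→8*; -3=+1→6
ply 4, O at 8 | -1=-1→7*; -3=-1→5
ply 5, X at 7 | -1=+1→6*; -3=+1→4
ply 6, O at 6 | -1=-1→5*; -3=-1→3
ply 7, X at 5 | -1=+1→4*; -3=+1→2
ply 8, O at 4 | -1=-1→3*; -3=-1→1
ply 9, X at 3 | -1=+1→2*; -3=+1→0
ply 10, O at 2 | -1=-1→1*
ply 11, X at 1 | -1=+1→0*
ply 12: 0 is terminal -1 (O); from 11 depth 11
pass branch (O moves first from the same position):
  | ply 1, O at 11 | -1=+1→10*; -3=+1→8
  | ply 2, X at 10 | -1=-1→9*; -3=-1→7
  | ply 3, O at 9 | -1=+1→8*; -3=+1→6
  | ply 4, X at 8 | -1=-1→7*; -3=-1→5
  | ply 5, O at 7 | -1=+1→6*; -3=+1→4
  | ply 6, X at 6 | -1=-1→5*; -3=-1→3
  | ply 7, O at 5 | -1=+1→4*; -3=+1→2
  | ply 8, X at 4 | -1=-1→3*; -3=-1→1
  | ply 9, O at 3 | -1=+1→2*; -3=+1→0
  | ply 10, X at 2 | -1=-1→1*
  | ply 11, O at 1 | -1=+1→0*
  | ply 12: 0 is terminal -1 (X); from 11 depth 11
X moving scores +1; X passing scores -1

zugzwang(11, X) = False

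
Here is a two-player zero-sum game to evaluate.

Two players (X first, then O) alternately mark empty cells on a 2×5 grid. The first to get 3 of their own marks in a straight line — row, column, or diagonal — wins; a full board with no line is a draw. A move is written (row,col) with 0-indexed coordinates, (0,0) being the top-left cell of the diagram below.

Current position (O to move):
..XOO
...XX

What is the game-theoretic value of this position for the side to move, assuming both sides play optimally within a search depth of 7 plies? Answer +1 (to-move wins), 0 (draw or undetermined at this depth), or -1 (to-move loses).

p1 O@[..XOO/...XX]: (0,0)[O.XOO/...XX]-1 (0,1)[.OXOO/...XX]-1 (1,0)[..XOO/O..XX]-1 (1,1)[..XOO/.O.XX]-1 (1,2)[..XOO/..OXX]+0*
p2 X@[..XOO/..OXX]: (0,0)[X.XOO/..OXX]+0* (0,1)[.XXOO/..OXX]+0 (1,0)[..XOO/X.OXX]+0 (1,1)[..XOO/.XOXX]+0
p3 O@[X.XOO/..OXX]: (0,1)[XOXOO/..OXX]+0* (1,0)[X.XOO/O.OXX]-1 (1,1)[X.XOO/.OOXX]-1
p4 X@[XOXOO/..OXX]: (1,0)[XOXOO/X.OXX]+0* (1,1)[XOXOO/.XOXX]+0
p5 O@[XOXOO/X.OXX]: (1,1)[XOXOO/XOOXX]+0*
p6 X@[XOXOO/XOOXX] terminal +0; root [..XOO/...XX] d7

value(..XOO/...XX, O) = 0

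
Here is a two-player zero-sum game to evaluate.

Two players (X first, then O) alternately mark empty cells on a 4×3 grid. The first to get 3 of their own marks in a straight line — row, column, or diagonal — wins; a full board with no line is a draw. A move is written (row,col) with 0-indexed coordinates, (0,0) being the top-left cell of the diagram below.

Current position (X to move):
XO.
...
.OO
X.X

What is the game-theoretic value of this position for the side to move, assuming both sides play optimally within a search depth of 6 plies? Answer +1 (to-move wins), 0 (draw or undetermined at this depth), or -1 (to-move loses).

ply 1, X at XO./.../.OO/X.X | (0,2)=-1→XOX/.../.OO/X.X; (1,0)=-1→XO./X../.OO/X.X; (1,1)=-1→XO./.X./.OO/X.X; (1,2)=-1→XO./..X/.OO/X.X; (2,0)=-1→XO./.../XOO/X.X; (3,1)=+1→XO./.../.OO/XXX*
ply 2: XO./.../.OO/XXX is terminal -1 (O); from XO./.../.OO/X.X depth 6

value(XO./.../.OO/X.X, X) = +1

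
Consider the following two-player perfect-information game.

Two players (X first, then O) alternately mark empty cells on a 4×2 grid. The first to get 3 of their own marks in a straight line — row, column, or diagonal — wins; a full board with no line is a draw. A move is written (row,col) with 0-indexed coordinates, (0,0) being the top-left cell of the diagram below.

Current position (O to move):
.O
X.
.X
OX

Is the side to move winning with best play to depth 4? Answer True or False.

O winning at [.O/X./.X/OX]: False

[.O/X./.X/OX] O move#1: (0,0):-1/OO/X./.X/OX, (1,1):+0/.O/XO/.X/OX*, (2,0):-1/.O/X./OX/OX
[.O/XO/.X/OX] X move#2: (0,0):+0/XO/XO/.X/OX*, (2,0):+0/.O/XO/XX/OX
[XO/XO/.X/OX] O move#3: (2,0):+0/XO/XO/OX/OX*
[XO/XO/OX/OX] end (terminal +0, X#4); searched .O/X./.X/OX to 4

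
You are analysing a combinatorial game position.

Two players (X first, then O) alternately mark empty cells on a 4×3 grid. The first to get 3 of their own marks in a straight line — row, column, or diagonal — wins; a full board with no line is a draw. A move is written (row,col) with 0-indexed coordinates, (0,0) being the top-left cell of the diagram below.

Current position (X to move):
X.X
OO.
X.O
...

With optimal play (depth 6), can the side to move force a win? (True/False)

[X.X/OO./X.O/...] X move#1: (0,1):+1/XXX/OO./X.O/...*, (1,2):+0/X.X/OOX/X.O/..., (2,1):-1/X.X/OO./XXO/..., (3,0):-1/X.X/OO./X.O/X.., (3,1):-1/X.X/OO./X.O/.X., (3,2):-1/X.X/OO./X.O/..X
[XXX/OO./X.O/...] end (terminal -1, O#2); searched X.X/OO./X.O/... to 6

X winning at [X.X/OO./X.O/...]: True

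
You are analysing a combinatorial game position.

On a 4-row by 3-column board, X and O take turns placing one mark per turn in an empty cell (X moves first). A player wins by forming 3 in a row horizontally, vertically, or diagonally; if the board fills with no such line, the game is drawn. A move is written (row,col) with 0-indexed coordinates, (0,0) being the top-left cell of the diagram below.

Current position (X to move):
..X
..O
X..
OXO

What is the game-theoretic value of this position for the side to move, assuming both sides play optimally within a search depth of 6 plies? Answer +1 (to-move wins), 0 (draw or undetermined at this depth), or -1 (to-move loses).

value(..X/..O/X../OXO, X) = +1

ply 1, X at ..X/..O/X../OXO | (0,0)=-1→X.X/..O/X../OXO; (0,1)=-1→.XX/..O/X../OXO; (1,0)=-1→..X/X.O/X../OXO; (1,1)=+1→..X/.XO/X../OXO*; (2,1)=-1→..X/..O/XX./OXO; (2,2)=-1→..X/..O/X.X/OXO
ply 2: ..X/.XO/X../OXO is terminal -1 (O); from ..X/..O/X../OXO depth 6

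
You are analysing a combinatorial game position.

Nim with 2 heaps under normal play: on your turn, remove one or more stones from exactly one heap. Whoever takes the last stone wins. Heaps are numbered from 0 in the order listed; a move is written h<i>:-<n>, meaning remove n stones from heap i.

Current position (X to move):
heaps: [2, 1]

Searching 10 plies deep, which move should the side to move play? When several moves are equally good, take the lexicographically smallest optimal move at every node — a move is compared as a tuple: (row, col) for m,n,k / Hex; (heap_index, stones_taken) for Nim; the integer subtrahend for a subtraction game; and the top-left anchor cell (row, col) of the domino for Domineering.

X's best at [(2,1)]: h0:-1

ply 1, X at (2,1) | h0:-1=+1→(1,1)*; h0:-2=-1→(0,1); h1:-1=-1→(2,0)
ply 2, O at (1,1) | h0:-1=-1→(0,1)*; h1:-1=-1→(1,0)
ply 3, X at (0,1) | h1:-1=+1→(0,0)*
ply 4: (0,0) is terminal -1 (O); from (2,1) depth 10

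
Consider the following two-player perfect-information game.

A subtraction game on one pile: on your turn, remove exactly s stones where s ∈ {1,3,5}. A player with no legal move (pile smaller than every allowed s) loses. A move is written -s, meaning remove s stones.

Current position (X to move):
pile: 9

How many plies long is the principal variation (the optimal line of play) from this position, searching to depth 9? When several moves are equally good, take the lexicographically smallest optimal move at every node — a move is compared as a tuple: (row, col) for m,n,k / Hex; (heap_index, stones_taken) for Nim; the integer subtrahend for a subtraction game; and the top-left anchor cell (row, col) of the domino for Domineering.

PV length from [9]: 9 plies

ply 1, X at 9 | -1=+1→8*; -3=+1→6; -5=+1→4
ply 2, O at 8 | -1=-1→7*; -3=-1→5; -5=-1→3
ply 3, X at 7 | -1=+1→6*; -3=+1→4; -5=+1→2
ply 4, O at 6 | -1=-1→5*; -3=-1→3; -5=-1→1
ply 5, X at 5 | -1=+1→4*; -3=+1→2; -5=+1→0
ply 6, O at 4 | -1=-1→3*; -3=-1→1
ply 7, X at 3 | -1=+1→2*; -3=+1→0
ply 8, O at 2 | -1=-1→1*
ply 9, X at 1 | -1=+1→0*
ply 10: 0 is terminal -1 (O); from 9 depth 9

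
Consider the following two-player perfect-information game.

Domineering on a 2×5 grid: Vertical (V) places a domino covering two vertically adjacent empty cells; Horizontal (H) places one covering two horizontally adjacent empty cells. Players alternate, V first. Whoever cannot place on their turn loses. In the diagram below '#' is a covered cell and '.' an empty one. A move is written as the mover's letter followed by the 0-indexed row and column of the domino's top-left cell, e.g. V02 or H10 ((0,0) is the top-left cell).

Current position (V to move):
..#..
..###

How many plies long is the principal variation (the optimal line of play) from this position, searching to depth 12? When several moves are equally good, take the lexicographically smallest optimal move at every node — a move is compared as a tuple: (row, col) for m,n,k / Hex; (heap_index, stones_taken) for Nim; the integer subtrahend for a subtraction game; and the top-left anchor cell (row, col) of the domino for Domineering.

PV length from [..#../..###]: 3 plies

ply 1, V at ..#../..### | V00=+1→#.#../#.###*; V01=+1→.##../.####
ply 2, H at #.#../#.### | H03=-1→#.###/#.###*
ply 3, V at #.###/#.### | V01=+1→#####/#####*
ply 4: #####/##### is terminal -1 (H); from ..#../..### depth 12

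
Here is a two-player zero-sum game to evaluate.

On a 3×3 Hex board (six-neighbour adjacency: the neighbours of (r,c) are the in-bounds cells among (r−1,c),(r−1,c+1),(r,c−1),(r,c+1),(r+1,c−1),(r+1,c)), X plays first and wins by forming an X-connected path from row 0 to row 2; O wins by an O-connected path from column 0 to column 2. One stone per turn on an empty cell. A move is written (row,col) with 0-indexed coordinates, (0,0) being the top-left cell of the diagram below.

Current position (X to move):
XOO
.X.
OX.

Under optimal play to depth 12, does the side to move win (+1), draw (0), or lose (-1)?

p1 X@[XOO/.X./OX.]: (1,0)[XOO/XX./OX.]+1* (1,2)[XOO/.XX/OX.]-1 (2,2)[XOO/.X./OXX]-1
p2 O@[XOO/XX./OX.] terminal -1; root [XOO/.X./OX.] d12

value(XOO/.X./OX., X) = +1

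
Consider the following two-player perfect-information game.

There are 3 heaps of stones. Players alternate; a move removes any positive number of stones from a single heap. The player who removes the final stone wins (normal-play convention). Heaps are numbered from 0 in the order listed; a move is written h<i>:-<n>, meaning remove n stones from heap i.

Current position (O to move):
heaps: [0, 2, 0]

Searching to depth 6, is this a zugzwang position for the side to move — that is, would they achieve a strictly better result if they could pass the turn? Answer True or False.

zugzwang((0,2,0), O) = False

p1 O@[(0,2,0)]: h1:-1[(0,1,0)]-1 h1:-2[(0,0,0)]+1*
p2 X@[(0,0,0)] terminal -1; root [(0,2,0)] d6
suppose O passes — search the same position with X to move:
pass> p1 X@[(0,2,0)]: h1:-1[(0,1,0)]-1 h1:-2[(0,0,0)]+1*
pass> p2 O@[(0,0,0)] terminal -1; root [(0,2,0)] d6
for O: play +1, pass -1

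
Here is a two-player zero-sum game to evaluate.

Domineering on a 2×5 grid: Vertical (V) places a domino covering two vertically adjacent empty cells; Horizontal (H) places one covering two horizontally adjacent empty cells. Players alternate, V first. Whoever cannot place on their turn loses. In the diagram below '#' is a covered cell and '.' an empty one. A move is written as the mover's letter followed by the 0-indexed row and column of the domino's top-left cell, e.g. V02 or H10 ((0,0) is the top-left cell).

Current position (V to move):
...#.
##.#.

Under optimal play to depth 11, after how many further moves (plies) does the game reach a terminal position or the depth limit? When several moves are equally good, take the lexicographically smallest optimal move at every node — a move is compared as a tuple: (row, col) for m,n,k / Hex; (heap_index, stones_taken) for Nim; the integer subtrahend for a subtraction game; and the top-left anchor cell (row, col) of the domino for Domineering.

PV length from [...#./##.#.]: 3 plies

[...#./##.#.] V move#1: V02:+1/..##./####.*, V04:-1/...##/##.##
[..##./####.] H move#2: H00:-1/####./####.*
[####./####.] V move#3: V04:+1/#####/#####*
[#####/#####] end (terminal -1, H#4); searched ...#./##.#. to 11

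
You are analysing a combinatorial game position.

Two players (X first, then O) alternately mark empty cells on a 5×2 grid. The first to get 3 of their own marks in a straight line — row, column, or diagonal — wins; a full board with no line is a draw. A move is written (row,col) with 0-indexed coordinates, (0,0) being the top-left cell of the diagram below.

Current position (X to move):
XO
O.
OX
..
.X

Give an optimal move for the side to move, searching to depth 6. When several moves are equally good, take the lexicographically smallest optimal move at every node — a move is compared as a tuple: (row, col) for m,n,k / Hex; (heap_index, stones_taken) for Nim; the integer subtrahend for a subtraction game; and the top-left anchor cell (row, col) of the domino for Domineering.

p1 X@[XO/O./OX/../.X]: (1,1)[XO/OX/OX/../.X]-1 (3,0)[XO/O./OX/X./.X]+0 (3,1)[XO/O./OX/.X/.X]+1* (4,0)[XO/O./OX/../XX]-1
p2 O@[XO/O./OX/.X/.X] terminal -1; root [XO/O./OX/../.X] d6

X's best at [XO/O./OX/../.X]: (3,1)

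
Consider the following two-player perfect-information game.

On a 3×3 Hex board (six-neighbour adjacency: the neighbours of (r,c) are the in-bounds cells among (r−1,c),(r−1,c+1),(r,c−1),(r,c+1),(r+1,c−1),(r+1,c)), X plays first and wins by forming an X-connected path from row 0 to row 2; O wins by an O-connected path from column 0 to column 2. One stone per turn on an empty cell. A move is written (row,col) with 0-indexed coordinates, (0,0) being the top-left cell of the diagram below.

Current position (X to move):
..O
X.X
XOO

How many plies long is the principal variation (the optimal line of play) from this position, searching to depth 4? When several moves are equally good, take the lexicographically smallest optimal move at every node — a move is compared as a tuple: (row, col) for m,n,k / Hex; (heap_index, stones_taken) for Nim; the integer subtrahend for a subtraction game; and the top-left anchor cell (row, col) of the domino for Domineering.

ply 1, X at ..O/X.X/XOO | (0,0)=+1→X.O/X.X/XOO*; (0,1)=+1→.XO/X.X/XOO; (1,1)=+1→..O/XXX/XOO
ply 2: X.O/X.X/XOO is terminal -1 (O); from ..O/X.X/XOO depth 4

PV length from [..O/X.X/XOO]: 1 ply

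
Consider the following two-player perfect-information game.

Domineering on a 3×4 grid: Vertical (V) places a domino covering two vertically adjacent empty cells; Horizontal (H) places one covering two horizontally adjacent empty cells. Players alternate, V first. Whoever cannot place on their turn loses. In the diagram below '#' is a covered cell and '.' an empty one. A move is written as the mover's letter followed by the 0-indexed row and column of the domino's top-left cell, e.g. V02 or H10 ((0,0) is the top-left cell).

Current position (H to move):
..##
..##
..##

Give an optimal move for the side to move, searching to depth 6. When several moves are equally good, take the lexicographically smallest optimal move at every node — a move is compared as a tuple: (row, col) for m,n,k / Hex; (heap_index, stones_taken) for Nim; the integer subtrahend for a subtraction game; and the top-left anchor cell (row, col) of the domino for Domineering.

H's best at [..##/..##/..##]: H10

ply 1, H at ..##/..##/..## | H00=-1→####/..##/..##; H10=+1→..##/####/..##*; H20=-1→..##/..##/####
ply 2: ..##/####/..## is terminal -1 (V); from ..##/..##/..## depth 6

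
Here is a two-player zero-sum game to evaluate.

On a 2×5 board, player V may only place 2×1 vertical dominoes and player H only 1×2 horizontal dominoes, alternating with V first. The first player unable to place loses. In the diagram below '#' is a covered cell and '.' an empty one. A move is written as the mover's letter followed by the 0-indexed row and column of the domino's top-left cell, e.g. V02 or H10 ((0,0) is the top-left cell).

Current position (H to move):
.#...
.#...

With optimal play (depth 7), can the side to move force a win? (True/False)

H winning at [.#.../.#...]: False

p1 H@[.#.../.#...]: H02[.###./.#...]-1* H03[.#.##/.#...]-1 H12[.#.../.###.]-1 H13[.#.../.#.##]-1
p2 V@[.###./.#...]: V00[####./##...]-1 V04[.####/.#..#]+1*
p3 H@[.####/.#..#]: H12[.####/.####]-1*
p4 V@[.####/.####]: V00[#####/#####]+1*
p5 H@[#####/#####] terminal -1; root [.#.../.#...] d7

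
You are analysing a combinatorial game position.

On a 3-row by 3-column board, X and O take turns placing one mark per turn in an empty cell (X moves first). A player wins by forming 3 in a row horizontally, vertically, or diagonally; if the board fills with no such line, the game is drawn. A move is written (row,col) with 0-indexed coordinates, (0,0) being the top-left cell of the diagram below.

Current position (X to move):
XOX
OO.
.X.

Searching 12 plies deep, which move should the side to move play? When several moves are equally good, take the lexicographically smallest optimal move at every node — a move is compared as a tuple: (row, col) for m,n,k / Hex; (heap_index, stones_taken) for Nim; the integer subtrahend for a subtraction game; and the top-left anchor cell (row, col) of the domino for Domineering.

[XOX/OO./.X.] X move#1: (1,2):+0/XOX/OOX/.X.*, (2,0):-1/XOX/OO./XX., (2,2):-1/XOX/OO./.XX
[XOX/OOX/.X.] O move#2: (2,0):-1/XOX/OOX/OX., (2,2):+0/XOX/OOX/.XO*
[XOX/OOX/.XO] X move#3: (2,0):+0/XOX/OOX/XXO*
[XOX/OOX/XXO] end (terminal +0, O#4); searched XOX/OO./.X. to 12

X's best at [XOX/OO./.X.]: (1,2)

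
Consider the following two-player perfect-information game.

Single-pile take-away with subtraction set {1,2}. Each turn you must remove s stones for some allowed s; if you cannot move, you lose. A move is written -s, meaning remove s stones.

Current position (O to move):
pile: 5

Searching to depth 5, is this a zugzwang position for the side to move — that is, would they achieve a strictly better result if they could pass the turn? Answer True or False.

zugzwang(5, O) = False

ply 1, O at 5 | -1=-1→4; -2=+1→3*
ply 2, X at 3 | -1=-1→2*; -2=-1→1
ply 3, O at 2 | -1=-1→1; -2=+1→0*
ply 4: 0 is terminal -1 (X); from 5 depth 5
if O skipped the turn, X would face:
~ ply 1, X at 5 | -1=-1→4; -2=+1→3*
~ ply 2, O at 3 | -1=-1→2*; -2=-1→1
~ ply 3, X at 2 | -1=-1→1; -2=+1→0*
~ ply 4: 0 is terminal -1 (O); from 5 depth 5
compare (O): move=+1 vs pass=-1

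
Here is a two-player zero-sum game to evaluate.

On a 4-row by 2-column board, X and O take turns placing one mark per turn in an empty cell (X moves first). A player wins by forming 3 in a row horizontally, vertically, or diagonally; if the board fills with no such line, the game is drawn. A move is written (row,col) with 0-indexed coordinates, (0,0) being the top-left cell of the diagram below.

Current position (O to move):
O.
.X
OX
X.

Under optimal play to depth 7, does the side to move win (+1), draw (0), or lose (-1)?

[O./.X/OX/X.] O move#1: (0,1):-1/OO/.X/OX/X., (1,0):+1/O./OX/OX/X.*, (3,1):-1/O./.X/OX/XO
[O./OX/OX/X.] end (terminal -1, X#2); searched O./.X/OX/X. to 7

value(O./.X/OX/X., O) = +1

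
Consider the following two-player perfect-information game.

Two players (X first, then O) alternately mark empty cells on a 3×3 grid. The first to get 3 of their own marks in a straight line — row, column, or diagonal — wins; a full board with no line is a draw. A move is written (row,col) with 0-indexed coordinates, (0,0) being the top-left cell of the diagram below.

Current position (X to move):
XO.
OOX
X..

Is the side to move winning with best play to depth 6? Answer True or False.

X winning at [XO./OOX/X..]: False

p1 X@[XO./OOX/X..]: (0,2)[XOX/OOX/X..]-1 (2,1)[XO./OOX/XX.]+0* (2,2)[XO./OOX/X.X]-1
p2 O@[XO./OOX/XX.]: (0,2)[XOO/OOX/XX.]-1 (2,2)[XO./OOX/XXO]+0*
p3 X@[XO./OOX/XXO]: (0,2)[XOX/OOX/XXO]+0*
p4 O@[XOX/OOX/XXO] terminal +0; root [XO./OOX/X..] d6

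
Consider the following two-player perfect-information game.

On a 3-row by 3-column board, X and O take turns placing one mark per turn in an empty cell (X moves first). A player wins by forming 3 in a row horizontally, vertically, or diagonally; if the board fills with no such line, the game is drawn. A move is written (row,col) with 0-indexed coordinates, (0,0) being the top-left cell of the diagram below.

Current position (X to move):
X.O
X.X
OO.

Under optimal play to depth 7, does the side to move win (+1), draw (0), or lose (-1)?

value(X.O/X.X/OO., X) = +1

p1 X@[X.O/X.X/OO.]: (0,1)[XXO/X.X/OO.]-1 (1,1)[X.O/XXX/OO.]+1* (2,2)[X.O/X.X/OOX]-1
p2 O@[X.O/XXX/OO.] terminal -1; root [X.O/X.X/OO.] d7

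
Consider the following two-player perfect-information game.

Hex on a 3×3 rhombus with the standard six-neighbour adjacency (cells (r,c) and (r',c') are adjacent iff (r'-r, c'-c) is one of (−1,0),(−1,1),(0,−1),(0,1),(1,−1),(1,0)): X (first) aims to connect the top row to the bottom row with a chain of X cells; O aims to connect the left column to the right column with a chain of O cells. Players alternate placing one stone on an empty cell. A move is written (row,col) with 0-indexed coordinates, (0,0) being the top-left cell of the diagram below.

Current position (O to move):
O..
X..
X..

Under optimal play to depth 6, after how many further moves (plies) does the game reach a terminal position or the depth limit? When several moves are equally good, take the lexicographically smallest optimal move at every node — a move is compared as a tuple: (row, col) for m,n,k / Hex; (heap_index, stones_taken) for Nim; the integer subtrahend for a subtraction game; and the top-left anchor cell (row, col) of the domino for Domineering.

[O../X../X..] O move#1: (0,1):-1/OO./X../X..*, (0,2):-1/O.O/X../X.., (1,1):-1/O../XO./X.., (1,2):-1/O../X.O/X.., (2,1):-1/O../X../XO., (2,2):-1/O../X../X.O
[OO./X../X..] X move#2: (0,2):+1/OOX/X../X..*, (1,1):-1/OO./XX./X.., (1,2):-1/OO./X.X/X.., (2,1):-1/OO./X../XX., (2,2):-1/OO./X../X.X
[OOX/X../X..] O move#3: (1,1):-1/OOX/XO./X..*, (1,2):-1/OOX/X.O/X.., (2,1):-1/OOX/X../XO., (2,2):-1/OOX/X../X.O
[OOX/XO./X..] X move#4: (1,2):+1/OOX/XOX/X..*, (2,1):-1/OOX/XO./XX., (2,2):-1/OOX/XO./X.X
[OOX/XOX/X..] O move#5: (2,1):-1/OOX/XOX/XO.*, (2,2):-1/OOX/XOX/X.O
[OOX/XOX/XO.] X move#6: (2,2):+1/OOX/XOX/XOX*
[OOX/XOX/XOX] end (terminal -1, O#7); searched O../X../X.. to 6

PV length from [O../X../X..]: 6 plies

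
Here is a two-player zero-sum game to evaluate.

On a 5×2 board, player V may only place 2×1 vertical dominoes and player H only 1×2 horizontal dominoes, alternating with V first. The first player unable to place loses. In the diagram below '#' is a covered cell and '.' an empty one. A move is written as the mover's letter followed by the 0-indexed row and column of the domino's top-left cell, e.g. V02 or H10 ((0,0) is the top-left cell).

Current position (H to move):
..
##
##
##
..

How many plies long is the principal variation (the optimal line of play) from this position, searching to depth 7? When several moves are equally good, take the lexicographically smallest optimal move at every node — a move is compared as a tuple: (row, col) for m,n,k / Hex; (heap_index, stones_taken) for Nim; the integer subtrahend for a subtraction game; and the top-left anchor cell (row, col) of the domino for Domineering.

[../##/##/##/..] H move#1: H00:+1/##/##/##/##/..*, H40:+1/../##/##/##/##
[##/##/##/##/..] end (terminal -1, V#2); searched ../##/##/##/.. to 7

PV length from [../##/##/##/..]: 1 ply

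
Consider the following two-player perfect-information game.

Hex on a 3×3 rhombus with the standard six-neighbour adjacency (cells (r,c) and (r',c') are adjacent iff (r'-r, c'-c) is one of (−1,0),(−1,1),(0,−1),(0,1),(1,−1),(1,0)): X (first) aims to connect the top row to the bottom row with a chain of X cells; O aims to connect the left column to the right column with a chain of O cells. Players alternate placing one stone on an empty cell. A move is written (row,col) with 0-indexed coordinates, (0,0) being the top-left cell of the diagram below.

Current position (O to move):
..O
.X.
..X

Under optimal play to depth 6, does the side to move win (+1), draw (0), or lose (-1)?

ply 1, O at ..O/.X./..X | (0,0)=-1→O.O/.X./..X; (0,1)=+1→.OO/.X./..X*; (1,0)=-1→..O/OX./..X; (1,2)=-1→..O/.XO/..X; (2,0)=-1→..O/.X./O.X; (2,1)=-1→..O/.X./.OX
ply 2, X at .OO/.X./..X | (0,0)=-1→XOO/.X./..X*; (1,0)=-1→.OO/XX./..X; (1,2)=-1→.OO/.XX/..X; (2,0)=-1→.OO/.X./X.X; (2,1)=-1→.OO/.X./.XX
ply 3, O at XOO/.X./..X | (1,0)=+1→XOO/OX./..X*; (1,2)=-1→XOO/.XO/..X; (2,0)=-1→XOO/.X./O.X; (2,1)=-1→XOO/.X./.OX
ply 4: XOO/OX./..X is terminal -1 (X); from ..O/.X./..X depth 6

value(..O/.X./..X, O) = +1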